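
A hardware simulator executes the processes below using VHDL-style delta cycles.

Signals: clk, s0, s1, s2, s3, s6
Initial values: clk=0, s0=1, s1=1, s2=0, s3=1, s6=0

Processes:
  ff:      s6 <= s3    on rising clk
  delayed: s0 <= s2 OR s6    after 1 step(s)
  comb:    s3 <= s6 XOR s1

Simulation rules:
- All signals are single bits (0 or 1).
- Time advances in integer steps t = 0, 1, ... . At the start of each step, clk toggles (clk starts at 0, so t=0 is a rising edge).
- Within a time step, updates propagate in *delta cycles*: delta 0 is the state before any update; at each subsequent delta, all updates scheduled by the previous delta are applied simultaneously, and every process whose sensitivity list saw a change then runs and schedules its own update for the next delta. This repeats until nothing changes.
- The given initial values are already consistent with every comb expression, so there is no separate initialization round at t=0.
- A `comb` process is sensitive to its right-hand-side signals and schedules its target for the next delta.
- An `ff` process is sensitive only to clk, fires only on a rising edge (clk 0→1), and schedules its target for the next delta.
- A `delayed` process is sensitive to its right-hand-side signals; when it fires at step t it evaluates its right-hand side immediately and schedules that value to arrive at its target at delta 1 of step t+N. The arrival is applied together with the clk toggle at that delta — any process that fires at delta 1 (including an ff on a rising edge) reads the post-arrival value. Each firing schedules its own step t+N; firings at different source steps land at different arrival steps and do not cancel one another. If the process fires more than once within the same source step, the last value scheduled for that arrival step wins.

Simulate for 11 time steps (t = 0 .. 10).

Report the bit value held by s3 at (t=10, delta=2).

[bits: s2,clk,s6,s1,s0,s3]
t=0: Δ0=000111 Δ1=010111 Δ2=011111 Δ3=011110 | 3Δ
t=1: Δ0=011110 Δ1=001110 | 1Δ
t=2: Δ0=001110 Δ1=011110 Δ2=010110 Δ3=010111 | 3Δ
t=3: Δ0=010111 Δ1=000101 | 1Δ
t=4: Δ0=000101 Δ1=010101 Δ2=011101 Δ3=011100 | 3Δ
t=5: Δ0=011100 Δ1=001110 | 1Δ
t=6: Δ0=001110 Δ1=011110 Δ2=010110 Δ3=010111 | 3Δ
t=7: Δ0=010111 Δ1=000101 | 1Δ
t=8: Δ0=000101 Δ1=010101 Δ2=011101 Δ3=011100 | 3Δ
t=9: Δ0=011100 Δ1=001110 | 1Δ
t=10: Δ0=001110 Δ1=011110 Δ2=010110 Δ3=010111 | 3Δ

0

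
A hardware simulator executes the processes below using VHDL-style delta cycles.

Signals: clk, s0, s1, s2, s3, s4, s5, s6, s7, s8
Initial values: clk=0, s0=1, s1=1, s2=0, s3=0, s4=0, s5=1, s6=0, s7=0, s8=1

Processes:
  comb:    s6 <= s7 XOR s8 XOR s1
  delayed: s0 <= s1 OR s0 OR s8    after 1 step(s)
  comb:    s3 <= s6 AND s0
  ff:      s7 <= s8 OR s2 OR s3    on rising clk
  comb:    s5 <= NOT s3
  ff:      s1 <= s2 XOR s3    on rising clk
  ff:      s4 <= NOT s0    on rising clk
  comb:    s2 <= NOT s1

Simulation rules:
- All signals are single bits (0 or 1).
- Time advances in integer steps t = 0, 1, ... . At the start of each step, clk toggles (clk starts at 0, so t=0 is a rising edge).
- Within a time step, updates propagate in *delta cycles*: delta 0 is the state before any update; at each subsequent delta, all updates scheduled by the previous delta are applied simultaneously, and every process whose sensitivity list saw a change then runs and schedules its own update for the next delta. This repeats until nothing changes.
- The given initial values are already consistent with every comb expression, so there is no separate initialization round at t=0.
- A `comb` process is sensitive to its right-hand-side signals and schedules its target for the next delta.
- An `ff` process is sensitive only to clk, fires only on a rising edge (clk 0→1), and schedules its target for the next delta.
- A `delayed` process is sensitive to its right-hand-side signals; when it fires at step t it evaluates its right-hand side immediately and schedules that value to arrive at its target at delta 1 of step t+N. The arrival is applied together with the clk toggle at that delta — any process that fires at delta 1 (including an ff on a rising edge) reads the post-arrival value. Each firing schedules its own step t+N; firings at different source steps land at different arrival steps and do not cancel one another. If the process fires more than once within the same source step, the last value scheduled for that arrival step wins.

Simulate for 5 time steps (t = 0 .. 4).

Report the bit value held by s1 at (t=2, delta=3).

[bits: s6,s3,s7,s4,clk,s0,s2,s1,s8,s5]
t=0: Δ0=0000010111 Δ1=0000110111 Δ2=0010110011 Δ3=0010111011 | 3Δ
t=1: Δ0=0010111011 Δ1=0010011011 | 1Δ
t=2: Δ0=0010011011 Δ1=0010111011 Δ2=0010111111 Δ3=1010110111 Δ4=1110110111 Δ5=1110110110 | 5Δ
t=3: Δ0=1110110110 Δ1=1110010110 | 1Δ
t=4: Δ0=1110010110 Δ1=1110110110 | 1Δ

1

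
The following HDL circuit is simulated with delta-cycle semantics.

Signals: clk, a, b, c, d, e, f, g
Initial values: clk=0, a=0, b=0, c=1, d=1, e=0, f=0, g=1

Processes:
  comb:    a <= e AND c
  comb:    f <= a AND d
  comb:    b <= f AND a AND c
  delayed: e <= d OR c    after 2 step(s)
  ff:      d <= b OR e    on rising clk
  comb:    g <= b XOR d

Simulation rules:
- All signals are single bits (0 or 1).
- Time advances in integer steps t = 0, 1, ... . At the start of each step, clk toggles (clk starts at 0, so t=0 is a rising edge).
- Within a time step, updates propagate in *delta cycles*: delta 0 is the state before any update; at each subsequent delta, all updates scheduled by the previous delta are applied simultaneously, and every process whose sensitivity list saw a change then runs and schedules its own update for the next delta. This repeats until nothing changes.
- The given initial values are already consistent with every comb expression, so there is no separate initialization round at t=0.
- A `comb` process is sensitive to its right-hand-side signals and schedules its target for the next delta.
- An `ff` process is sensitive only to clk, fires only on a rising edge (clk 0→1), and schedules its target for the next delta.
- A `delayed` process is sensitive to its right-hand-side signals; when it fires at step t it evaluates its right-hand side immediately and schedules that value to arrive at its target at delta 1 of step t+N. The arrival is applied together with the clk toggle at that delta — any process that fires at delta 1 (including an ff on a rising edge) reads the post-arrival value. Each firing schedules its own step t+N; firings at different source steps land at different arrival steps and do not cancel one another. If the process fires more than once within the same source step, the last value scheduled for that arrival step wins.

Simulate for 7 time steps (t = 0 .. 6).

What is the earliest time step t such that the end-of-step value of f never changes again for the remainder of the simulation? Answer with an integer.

2

t=0 Δ0: c=1 b=0 f=0 e=0 g=1 clk=0 a=0 d=1
  Δ1: clk:0→1
  Δ2: d:1→0
  Δ3: g:1→0
  (3Δ to stable)
t=1 Δ0: c=1 b=0 f=0 e=0 g=0 clk=1 a=0 d=0
  Δ1: clk:1→0
  (1Δ to stable)
t=2 Δ0: c=1 b=0 f=0 e=0 g=0 clk=0 a=0 d=0
  Δ1: e:0→1, clk:0→1
  Δ2: a:0→1, d:0→1
  Δ3: f:0→1, g:0→1
  Δ4: b:0→1
  Δ5: g:1→0
  (5Δ to stable)
t=3 Δ0: c=1 b=1 f=1 e=1 g=0 clk=1 a=1 d=1
  Δ1: clk:1→0
  (1Δ to stable)
t=4 Δ0: c=1 b=1 f=1 e=1 g=0 clk=0 a=1 d=1
  Δ1: clk:0→1
  (1Δ to stable)
t=5 Δ0: c=1 b=1 f=1 e=1 g=0 clk=1 a=1 d=1
  Δ1: clk:1→0
  (1Δ to stable)
t=6 Δ0: c=1 b=1 f=1 e=1 g=0 clk=0 a=1 d=1
  Δ1: clk:0→1
  (1Δ to stable)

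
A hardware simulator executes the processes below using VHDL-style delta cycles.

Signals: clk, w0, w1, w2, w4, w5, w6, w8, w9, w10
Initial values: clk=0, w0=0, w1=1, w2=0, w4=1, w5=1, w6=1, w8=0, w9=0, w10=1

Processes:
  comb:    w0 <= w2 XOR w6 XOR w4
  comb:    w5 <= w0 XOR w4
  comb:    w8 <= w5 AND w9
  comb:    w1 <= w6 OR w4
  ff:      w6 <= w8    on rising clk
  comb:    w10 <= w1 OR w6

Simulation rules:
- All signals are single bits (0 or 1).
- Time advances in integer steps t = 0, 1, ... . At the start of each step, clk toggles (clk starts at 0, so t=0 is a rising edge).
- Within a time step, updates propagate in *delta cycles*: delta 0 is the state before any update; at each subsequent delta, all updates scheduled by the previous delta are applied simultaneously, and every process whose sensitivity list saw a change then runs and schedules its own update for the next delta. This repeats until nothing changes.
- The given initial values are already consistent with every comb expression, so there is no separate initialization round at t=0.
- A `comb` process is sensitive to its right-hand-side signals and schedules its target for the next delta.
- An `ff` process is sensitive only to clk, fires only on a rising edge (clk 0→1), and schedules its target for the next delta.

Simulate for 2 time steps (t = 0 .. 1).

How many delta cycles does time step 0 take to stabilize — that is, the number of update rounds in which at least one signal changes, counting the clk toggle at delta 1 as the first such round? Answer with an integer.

4

t=0 Δ0: clk=0 w8=0 w0=0 w10=1 w2=0 w4=1 w1=1 w9=0 w5=1 w6=1
  Δ1: clk:0→1
  Δ2: w6:1→0
  Δ3: w0:0→1
  Δ4: w5:1→0
  (4Δ to stable)
t=1 Δ0: clk=1 w8=0 w0=1 w10=1 w2=0 w4=1 w1=1 w9=0 w5=0 w6=0
  Δ1: clk:1→0
  (1Δ to stable)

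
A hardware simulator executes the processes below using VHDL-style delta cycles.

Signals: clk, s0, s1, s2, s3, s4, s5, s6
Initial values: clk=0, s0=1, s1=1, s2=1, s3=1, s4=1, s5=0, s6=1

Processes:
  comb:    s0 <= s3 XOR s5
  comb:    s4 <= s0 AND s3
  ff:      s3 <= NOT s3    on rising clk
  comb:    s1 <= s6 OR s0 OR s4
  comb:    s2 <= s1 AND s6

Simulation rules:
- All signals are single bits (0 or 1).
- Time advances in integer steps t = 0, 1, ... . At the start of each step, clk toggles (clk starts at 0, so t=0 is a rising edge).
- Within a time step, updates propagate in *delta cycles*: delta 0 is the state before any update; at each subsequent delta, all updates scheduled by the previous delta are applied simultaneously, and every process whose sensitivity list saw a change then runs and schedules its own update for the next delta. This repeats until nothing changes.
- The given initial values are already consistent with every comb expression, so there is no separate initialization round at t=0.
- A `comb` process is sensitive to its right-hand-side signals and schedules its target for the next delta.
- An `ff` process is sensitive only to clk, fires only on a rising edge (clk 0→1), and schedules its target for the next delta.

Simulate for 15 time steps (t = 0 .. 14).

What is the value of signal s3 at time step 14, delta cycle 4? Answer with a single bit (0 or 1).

t=0 Δ0: s2=1 s5=0 clk=0 s3=1 s1=1 s4=1 s0=1 s6=1
  Δ1: clk:0→1
  Δ2: s3:1→0
  Δ3: s4:1→0, s0:1→0
  (3Δ to stable)
t=1 Δ0: s2=1 s5=0 clk=1 s3=0 s1=1 s4=0 s0=0 s6=1
  Δ1: clk:1→0
  (1Δ to stable)
t=2 Δ0: s2=1 s5=0 clk=0 s3=0 s1=1 s4=0 s0=0 s6=1
  Δ1: clk:0→1
  Δ2: s3:0→1
  Δ3: s0:0→1
  Δ4: s4:0→1
  (4Δ to stable)
t=3 Δ0: s2=1 s5=0 clk=1 s3=1 s1=1 s4=1 s0=1 s6=1
  Δ1: clk:1→0
  (1Δ to stable)
t=4 Δ0: s2=1 s5=0 clk=0 s3=1 s1=1 s4=1 s0=1 s6=1
  Δ1: clk:0→1
  Δ2: s3:1→0
  Δ3: s4:1→0, s0:1→0
  (3Δ to stable)
t=5 Δ0: s2=1 s5=0 clk=1 s3=0 s1=1 s4=0 s0=0 s6=1
  Δ1: clk:1→0
  (1Δ to stable)
t=6 Δ0: s2=1 s5=0 clk=0 s3=0 s1=1 s4=0 s0=0 s6=1
  Δ1: clk:0→1
  Δ2: s3:0→1
  Δ3: s0:0→1
  Δ4: s4:0→1
  (4Δ to stable)
t=7 Δ0: s2=1 s5=0 clk=1 s3=1 s1=1 s4=1 s0=1 s6=1
  Δ1: clk:1→0
  (1Δ to stable)
t=8 Δ0: s2=1 s5=0 clk=0 s3=1 s1=1 s4=1 s0=1 s6=1
  Δ1: clk:0→1
  Δ2: s3:1→0
  Δ3: s4:1→0, s0:1→0
  (3Δ to stable)
t=9 Δ0: s2=1 s5=0 clk=1 s3=0 s1=1 s4=0 s0=0 s6=1
  Δ1: clk:1→0
  (1Δ to stable)
t=10 Δ0: s2=1 s5=0 clk=0 s3=0 s1=1 s4=0 s0=0 s6=1
  Δ1: clk:0→1
  Δ2: s3:0→1
  Δ3: s0:0→1
  Δ4: s4:0→1
  (4Δ to stable)
t=11 Δ0: s2=1 s5=0 clk=1 s3=1 s1=1 s4=1 s0=1 s6=1
  Δ1: clk:1→0
  (1Δ to stable)
t=12 Δ0: s2=1 s5=0 clk=0 s3=1 s1=1 s4=1 s0=1 s6=1
  Δ1: clk:0→1
  Δ2: s3:1→0
  Δ3: s4:1→0, s0:1→0
  (3Δ to stable)
t=13 Δ0: s2=1 s5=0 clk=1 s3=0 s1=1 s4=0 s0=0 s6=1
  Δ1: clk:1→0
  (1Δ to stable)
t=14 Δ0: s2=1 s5=0 clk=0 s3=0 s1=1 s4=0 s0=0 s6=1
  Δ1: clk:0→1
  Δ2: s3:0→1
  Δ3: s0:0→1
  Δ4: s4:0→1
  (4Δ to stable)

1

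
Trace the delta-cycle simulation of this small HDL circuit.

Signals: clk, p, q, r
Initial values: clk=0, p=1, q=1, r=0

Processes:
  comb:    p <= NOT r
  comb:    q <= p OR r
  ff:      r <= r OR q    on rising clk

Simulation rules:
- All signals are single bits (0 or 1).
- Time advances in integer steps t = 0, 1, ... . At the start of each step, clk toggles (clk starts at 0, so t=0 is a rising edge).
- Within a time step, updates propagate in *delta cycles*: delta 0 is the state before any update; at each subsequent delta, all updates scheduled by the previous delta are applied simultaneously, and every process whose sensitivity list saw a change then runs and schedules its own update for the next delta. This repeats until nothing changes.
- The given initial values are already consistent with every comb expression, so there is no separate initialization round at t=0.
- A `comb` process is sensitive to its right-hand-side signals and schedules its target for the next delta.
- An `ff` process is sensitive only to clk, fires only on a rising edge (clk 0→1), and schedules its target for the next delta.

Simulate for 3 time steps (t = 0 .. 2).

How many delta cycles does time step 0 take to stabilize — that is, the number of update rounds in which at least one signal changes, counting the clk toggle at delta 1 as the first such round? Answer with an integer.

3

t0.Δ0 p=1 r=0 q=1 clk=0
t0.Δ1 p=1 r=0 q=1 clk=1
t0.Δ2 p=1 r=1 q=1 clk=1
t0.Δ3 p=0 r=1 q=1 clk=1
t1.Δ0 p=0 r=1 q=1 clk=1
t1.Δ1 p=0 r=1 q=1 clk=0
t2.Δ0 p=0 r=1 q=1 clk=0
t2.Δ1 p=0 r=1 q=1 clk=1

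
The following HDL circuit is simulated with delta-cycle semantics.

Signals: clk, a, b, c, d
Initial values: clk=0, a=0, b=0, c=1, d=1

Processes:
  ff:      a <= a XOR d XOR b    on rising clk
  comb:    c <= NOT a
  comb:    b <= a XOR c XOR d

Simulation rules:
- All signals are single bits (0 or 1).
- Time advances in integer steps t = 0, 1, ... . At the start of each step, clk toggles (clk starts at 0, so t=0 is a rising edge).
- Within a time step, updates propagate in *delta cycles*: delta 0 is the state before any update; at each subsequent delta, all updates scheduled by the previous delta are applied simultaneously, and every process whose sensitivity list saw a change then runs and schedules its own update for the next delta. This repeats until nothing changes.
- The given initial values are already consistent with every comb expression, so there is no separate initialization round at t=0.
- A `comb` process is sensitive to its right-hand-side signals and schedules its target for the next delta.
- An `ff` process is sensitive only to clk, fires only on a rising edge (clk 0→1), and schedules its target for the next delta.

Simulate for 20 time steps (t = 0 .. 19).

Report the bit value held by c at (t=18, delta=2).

0

[bits: a,clk,d,c,b]
t=0: Δ0=00110 Δ1=01110 Δ2=11110 Δ3=11101 Δ4=11100 | 4Δ
t=1: Δ0=11100 Δ1=10100 | 1Δ
t=2: Δ0=10100 Δ1=11100 Δ2=01100 Δ3=01111 Δ4=01110 | 4Δ
t=3: Δ0=01110 Δ1=00110 | 1Δ
t=4: Δ0=00110 Δ1=01110 Δ2=11110 Δ3=11101 Δ4=11100 | 4Δ
t=5: Δ0=11100 Δ1=10100 | 1Δ
t=6: Δ0=10100 Δ1=11100 Δ2=01100 Δ3=01111 Δ4=01110 | 4Δ
t=7: Δ0=01110 Δ1=00110 | 1Δ
t=8: Δ0=00110 Δ1=01110 Δ2=11110 Δ3=11101 Δ4=11100 | 4Δ
t=9: Δ0=11100 Δ1=10100 | 1Δ
t=10: Δ0=10100 Δ1=11100 Δ2=01100 Δ3=01111 Δ4=01110 | 4Δ
t=11: Δ0=01110 Δ1=00110 | 1Δ
t=12: Δ0=00110 Δ1=01110 Δ2=11110 Δ3=11101 Δ4=11100 | 4Δ
t=13: Δ0=11100 Δ1=10100 | 1Δ
t=14: Δ0=10100 Δ1=11100 Δ2=01100 Δ3=01111 Δ4=01110 | 4Δ
t=15: Δ0=01110 Δ1=00110 | 1Δ
t=16: Δ0=00110 Δ1=01110 Δ2=11110 Δ3=11101 Δ4=11100 | 4Δ
t=17: Δ0=11100 Δ1=10100 | 1Δ
t=18: Δ0=10100 Δ1=11100 Δ2=01100 Δ3=01111 Δ4=01110 | 4Δ
t=19: Δ0=01110 Δ1=00110 | 1Δ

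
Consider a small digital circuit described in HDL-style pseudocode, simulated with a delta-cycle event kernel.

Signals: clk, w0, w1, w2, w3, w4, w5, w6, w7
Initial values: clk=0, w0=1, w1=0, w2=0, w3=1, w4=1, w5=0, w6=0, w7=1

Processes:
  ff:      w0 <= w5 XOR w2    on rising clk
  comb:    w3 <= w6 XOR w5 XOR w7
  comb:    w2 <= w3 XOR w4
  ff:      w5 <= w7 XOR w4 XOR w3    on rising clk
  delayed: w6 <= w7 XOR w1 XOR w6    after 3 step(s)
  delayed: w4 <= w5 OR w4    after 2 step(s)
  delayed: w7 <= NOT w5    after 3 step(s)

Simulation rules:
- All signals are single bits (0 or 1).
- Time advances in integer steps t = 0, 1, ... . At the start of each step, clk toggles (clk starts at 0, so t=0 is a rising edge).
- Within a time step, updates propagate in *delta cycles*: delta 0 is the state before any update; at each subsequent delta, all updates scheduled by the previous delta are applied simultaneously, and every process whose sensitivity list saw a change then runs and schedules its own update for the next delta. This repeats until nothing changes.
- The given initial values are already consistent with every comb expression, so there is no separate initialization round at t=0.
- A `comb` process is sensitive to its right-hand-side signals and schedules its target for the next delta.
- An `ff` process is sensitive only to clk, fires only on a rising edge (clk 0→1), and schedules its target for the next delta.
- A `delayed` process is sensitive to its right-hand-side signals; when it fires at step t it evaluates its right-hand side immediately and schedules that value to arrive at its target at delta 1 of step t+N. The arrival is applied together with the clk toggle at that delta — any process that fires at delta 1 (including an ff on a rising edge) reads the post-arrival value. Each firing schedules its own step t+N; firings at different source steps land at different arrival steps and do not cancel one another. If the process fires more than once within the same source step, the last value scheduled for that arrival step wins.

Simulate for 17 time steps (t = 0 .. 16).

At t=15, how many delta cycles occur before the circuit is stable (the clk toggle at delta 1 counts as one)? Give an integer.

[bits: w1,clk,w2,w4,w0,w5,w6,w7,w3]
t=0: Δ0=000110011 Δ1=010110011 Δ2=010101011 Δ3=010101010 Δ4=011101010 | 4Δ
t=1: Δ0=011101010 Δ1=001101010 | 1Δ
t=2: Δ0=001101010 Δ1=011101010 Δ2=011100010 Δ3=011100011 Δ4=010100011 | 4Δ
t=3: Δ0=010100011 Δ1=000100001 Δ2=000100000 Δ3=001100000 | 3Δ
t=4: Δ0=001100000 Δ1=011100000 Δ2=011111000 Δ3=011111001 Δ4=010111001 | 4Δ
t=5: Δ0=010111001 Δ1=000111011 Δ2=000111010 Δ3=001111010 | 3Δ
t=6: Δ0=001111010 Δ1=011111010 Δ2=011100010 Δ3=011100011 Δ4=010100011 | 4Δ
t=7: Δ0=010100011 Δ1=000100001 Δ2=000100000 Δ3=001100000 | 3Δ
t=8: Δ0=001100000 Δ1=011100100 Δ2=011111101 Δ3=010111100 Δ4=011111100 | 4Δ
t=9: Δ0=011111100 Δ1=001111110 Δ2=001111111 Δ3=000111111 | 3Δ
t=10: Δ0=000111111 Δ1=010111011 Δ2=010111010 Δ3=011111010 | 3Δ
t=11: Δ0=011111010 Δ1=001111100 | 1Δ
t=12: Δ0=001111100 Δ1=011111000 Δ2=011101001 Δ3=010101001 | 3Δ
t=13: Δ0=010101001 Δ1=000101101 Δ2=000101100 Δ3=001101100 | 3Δ
t=14: Δ0=001101100 Δ1=011101100 | 1Δ
t=15: Δ0=011101100 Δ1=001101000 Δ2=001101001 Δ3=000101001 | 3Δ
t=16: Δ0=000101001 Δ1=010101101 Δ2=010110100 Δ3=011110101 Δ4=010110101 | 4Δ

3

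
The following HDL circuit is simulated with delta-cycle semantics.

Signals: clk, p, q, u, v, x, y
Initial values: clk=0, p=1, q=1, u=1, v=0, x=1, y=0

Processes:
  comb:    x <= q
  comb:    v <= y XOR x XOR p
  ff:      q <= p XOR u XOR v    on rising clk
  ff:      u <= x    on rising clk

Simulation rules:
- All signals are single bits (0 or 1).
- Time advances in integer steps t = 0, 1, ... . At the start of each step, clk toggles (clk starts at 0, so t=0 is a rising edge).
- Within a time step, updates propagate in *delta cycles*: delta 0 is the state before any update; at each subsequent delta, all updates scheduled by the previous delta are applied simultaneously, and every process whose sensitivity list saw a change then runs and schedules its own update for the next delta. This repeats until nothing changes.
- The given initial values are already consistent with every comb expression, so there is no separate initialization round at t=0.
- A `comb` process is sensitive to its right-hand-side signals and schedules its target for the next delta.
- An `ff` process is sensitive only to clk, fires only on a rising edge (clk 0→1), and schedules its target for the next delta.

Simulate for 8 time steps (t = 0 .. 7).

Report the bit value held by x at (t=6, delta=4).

0

t0.Δ0 clk=0 x=1 p=1 y=0 u=1 v=0 q=1
t0.Δ1 clk=1 x=1 p=1 y=0 u=1 v=0 q=1
t0.Δ2 clk=1 x=1 p=1 y=0 u=1 v=0 q=0
t0.Δ3 clk=1 x=0 p=1 y=0 u=1 v=0 q=0
t0.Δ4 clk=1 x=0 p=1 y=0 u=1 v=1 q=0
t1.Δ0 clk=1 x=0 p=1 y=0 u=1 v=1 q=0
t1.Δ1 clk=0 x=0 p=1 y=0 u=1 v=1 q=0
t2.Δ0 clk=0 x=0 p=1 y=0 u=1 v=1 q=0
t2.Δ1 clk=1 x=0 p=1 y=0 u=1 v=1 q=0
t2.Δ2 clk=1 x=0 p=1 y=0 u=0 v=1 q=1
t2.Δ3 clk=1 x=1 p=1 y=0 u=0 v=1 q=1
t2.Δ4 clk=1 x=1 p=1 y=0 u=0 v=0 q=1
t3.Δ0 clk=1 x=1 p=1 y=0 u=0 v=0 q=1
t3.Δ1 clk=0 x=1 p=1 y=0 u=0 v=0 q=1
t4.Δ0 clk=0 x=1 p=1 y=0 u=0 v=0 q=1
t4.Δ1 clk=1 x=1 p=1 y=0 u=0 v=0 q=1
t4.Δ2 clk=1 x=1 p=1 y=0 u=1 v=0 q=1
t5.Δ0 clk=1 x=1 p=1 y=0 u=1 v=0 q=1
t5.Δ1 clk=0 x=1 p=1 y=0 u=1 v=0 q=1
t6.Δ0 clk=0 x=1 p=1 y=0 u=1 v=0 q=1
t6.Δ1 clk=1 x=1 p=1 y=0 u=1 v=0 q=1
t6.Δ2 clk=1 x=1 p=1 y=0 u=1 v=0 q=0
t6.Δ3 clk=1 x=0 p=1 y=0 u=1 v=0 q=0
t6.Δ4 clk=1 x=0 p=1 y=0 u=1 v=1 q=0
t7.Δ0 clk=1 x=0 p=1 y=0 u=1 v=1 q=0
t7.Δ1 clk=0 x=0 p=1 y=0 u=1 v=1 q=0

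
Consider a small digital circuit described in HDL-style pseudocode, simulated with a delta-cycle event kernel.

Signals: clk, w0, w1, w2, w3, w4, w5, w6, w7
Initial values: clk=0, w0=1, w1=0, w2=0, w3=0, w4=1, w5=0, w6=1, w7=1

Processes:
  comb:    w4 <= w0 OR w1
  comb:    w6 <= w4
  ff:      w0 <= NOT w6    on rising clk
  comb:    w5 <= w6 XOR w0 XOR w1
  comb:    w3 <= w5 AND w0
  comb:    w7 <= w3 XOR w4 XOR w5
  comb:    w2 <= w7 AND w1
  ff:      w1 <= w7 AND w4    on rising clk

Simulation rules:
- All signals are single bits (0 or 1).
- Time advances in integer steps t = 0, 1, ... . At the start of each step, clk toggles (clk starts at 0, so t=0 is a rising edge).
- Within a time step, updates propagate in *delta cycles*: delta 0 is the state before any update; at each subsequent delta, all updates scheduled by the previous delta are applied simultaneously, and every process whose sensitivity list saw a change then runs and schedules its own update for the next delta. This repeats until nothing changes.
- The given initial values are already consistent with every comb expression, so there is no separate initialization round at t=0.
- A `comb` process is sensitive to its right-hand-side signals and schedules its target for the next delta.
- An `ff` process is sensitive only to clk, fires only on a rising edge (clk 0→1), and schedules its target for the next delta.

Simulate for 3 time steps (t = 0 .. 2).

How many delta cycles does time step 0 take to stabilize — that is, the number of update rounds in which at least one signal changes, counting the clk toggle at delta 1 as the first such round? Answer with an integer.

[bits: w2,w5,w7,clk,w6,w0,w3,w4,w1]
t=0: Δ0=001011010 Δ1=001111010 Δ2=001110011 Δ3=101110011 | 3Δ
t=1: Δ0=101110011 Δ1=101010011 | 1Δ
t=2: Δ0=101010011 Δ1=101110011 | 1Δ

3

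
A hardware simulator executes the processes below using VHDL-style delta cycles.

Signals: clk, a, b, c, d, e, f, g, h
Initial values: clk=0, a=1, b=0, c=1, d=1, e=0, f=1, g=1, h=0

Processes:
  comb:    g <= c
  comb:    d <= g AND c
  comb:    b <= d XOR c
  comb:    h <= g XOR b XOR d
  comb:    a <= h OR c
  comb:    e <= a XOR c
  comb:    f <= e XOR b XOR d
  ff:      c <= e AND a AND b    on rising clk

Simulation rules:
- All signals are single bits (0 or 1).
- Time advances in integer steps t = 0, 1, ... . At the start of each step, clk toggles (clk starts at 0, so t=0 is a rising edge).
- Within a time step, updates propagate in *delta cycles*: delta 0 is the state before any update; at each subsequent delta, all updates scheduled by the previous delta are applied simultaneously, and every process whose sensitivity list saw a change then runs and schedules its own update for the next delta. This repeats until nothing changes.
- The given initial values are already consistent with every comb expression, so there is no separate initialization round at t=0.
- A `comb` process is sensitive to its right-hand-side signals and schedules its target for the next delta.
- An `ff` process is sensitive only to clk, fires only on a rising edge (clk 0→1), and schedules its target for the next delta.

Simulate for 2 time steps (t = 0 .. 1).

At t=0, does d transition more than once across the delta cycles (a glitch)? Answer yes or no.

no

[bits: g,b,clk,a,d,c,f,h,e]
t=0: Δ0=100111100 Δ1=101111100 Δ2=101110100 Δ3=011000101 Δ4=001000010 Δ5=001100000 Δ6=001000001 Δ7=001000100 Δ8=001000000 | 8Δ
t=1: Δ0=001000000 Δ1=000000000 | 1Δ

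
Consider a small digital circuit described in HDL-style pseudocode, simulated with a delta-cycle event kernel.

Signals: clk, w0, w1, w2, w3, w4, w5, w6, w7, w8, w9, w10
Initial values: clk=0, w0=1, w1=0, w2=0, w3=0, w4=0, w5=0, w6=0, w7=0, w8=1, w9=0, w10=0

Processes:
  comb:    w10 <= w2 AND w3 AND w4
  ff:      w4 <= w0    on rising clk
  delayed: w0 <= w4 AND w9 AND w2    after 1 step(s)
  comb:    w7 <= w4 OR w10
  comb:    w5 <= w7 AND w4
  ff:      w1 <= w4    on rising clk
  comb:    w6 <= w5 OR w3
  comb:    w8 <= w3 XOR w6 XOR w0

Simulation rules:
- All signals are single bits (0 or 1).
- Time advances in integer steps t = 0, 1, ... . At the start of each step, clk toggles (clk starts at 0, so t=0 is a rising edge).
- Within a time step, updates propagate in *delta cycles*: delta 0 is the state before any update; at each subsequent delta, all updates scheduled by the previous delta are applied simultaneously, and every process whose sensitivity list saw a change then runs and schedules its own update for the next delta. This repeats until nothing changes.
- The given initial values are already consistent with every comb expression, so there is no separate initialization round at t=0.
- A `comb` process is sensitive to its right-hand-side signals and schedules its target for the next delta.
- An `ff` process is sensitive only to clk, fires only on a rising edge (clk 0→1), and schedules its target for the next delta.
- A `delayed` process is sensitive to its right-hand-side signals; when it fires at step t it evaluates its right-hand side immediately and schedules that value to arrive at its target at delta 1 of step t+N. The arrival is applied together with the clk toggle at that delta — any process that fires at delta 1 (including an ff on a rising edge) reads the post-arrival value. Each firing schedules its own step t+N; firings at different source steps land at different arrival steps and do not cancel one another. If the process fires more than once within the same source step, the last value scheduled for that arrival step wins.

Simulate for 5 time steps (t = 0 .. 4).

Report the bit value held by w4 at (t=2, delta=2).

[bits: w5,w6,w10,w0,w1,w2,w4,clk,w9,w7,w8,w3]
t=0: Δ0=000100000010 Δ1=000100010010 Δ2=000100110010 Δ3=000100110110 Δ4=100100110110 Δ5=110100110110 Δ6=110100110100 | 6Δ
t=1: Δ0=110100110100 Δ1=110000100100 Δ2=110000100110 | 2Δ
t=2: Δ0=110000100110 Δ1=110000110110 Δ2=110010010110 Δ3=010010010010 Δ4=000010010010 Δ5=000010010000 | 5Δ
t=3: Δ0=000010010000 Δ1=000010000000 | 1Δ
t=4: Δ0=000010000000 Δ1=000010010000 Δ2=000000010000 | 2Δ

0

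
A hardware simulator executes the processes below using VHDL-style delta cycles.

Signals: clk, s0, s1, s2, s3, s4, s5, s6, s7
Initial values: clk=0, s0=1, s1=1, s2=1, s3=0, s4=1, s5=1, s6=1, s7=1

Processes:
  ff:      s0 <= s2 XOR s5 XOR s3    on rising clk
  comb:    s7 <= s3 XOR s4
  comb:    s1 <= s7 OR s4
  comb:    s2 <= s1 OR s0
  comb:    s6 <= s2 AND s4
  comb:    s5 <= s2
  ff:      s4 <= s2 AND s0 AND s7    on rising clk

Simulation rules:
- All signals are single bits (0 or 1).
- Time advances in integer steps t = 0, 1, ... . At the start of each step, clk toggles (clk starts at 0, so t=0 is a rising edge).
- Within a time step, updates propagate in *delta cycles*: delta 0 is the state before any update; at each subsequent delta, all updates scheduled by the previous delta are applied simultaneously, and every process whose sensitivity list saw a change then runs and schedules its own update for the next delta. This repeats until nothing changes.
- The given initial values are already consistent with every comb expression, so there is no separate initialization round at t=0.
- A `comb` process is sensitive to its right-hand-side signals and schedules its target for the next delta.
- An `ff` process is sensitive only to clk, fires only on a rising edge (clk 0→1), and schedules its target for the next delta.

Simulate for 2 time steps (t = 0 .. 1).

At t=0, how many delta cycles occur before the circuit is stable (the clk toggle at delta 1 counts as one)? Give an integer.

2

[bits: s1,s3,s4,s7,clk,s2,s0,s6,s5]
t=0: Δ0=101101111 Δ1=101111111 Δ2=101111011 | 2Δ
t=1: Δ0=101111011 Δ1=101101011 | 1Δ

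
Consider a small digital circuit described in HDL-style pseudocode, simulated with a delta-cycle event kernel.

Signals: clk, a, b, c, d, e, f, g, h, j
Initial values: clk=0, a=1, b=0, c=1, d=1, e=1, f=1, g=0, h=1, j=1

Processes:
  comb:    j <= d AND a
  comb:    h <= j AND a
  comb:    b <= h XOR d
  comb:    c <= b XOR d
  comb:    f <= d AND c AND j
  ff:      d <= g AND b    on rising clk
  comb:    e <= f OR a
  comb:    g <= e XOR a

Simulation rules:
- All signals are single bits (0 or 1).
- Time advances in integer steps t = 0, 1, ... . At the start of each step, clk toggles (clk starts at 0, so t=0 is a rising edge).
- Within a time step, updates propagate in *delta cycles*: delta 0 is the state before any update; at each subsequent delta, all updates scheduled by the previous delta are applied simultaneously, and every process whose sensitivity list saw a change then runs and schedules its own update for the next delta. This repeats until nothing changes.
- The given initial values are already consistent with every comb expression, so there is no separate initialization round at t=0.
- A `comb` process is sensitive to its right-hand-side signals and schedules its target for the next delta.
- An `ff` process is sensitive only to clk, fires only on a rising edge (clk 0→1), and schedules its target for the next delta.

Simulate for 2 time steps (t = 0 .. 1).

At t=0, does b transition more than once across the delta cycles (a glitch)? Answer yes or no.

yes

[bits: b,a,h,g,clk,d,f,j,c,e]
t=0: Δ0=0110011111 Δ1=0110111111 Δ2=0110101111 Δ3=1110100001 Δ4=1100100011 Δ5=0100100011 Δ6=0100100001 | 6Δ
t=1: Δ0=0100100001 Δ1=0100000001 | 1Δ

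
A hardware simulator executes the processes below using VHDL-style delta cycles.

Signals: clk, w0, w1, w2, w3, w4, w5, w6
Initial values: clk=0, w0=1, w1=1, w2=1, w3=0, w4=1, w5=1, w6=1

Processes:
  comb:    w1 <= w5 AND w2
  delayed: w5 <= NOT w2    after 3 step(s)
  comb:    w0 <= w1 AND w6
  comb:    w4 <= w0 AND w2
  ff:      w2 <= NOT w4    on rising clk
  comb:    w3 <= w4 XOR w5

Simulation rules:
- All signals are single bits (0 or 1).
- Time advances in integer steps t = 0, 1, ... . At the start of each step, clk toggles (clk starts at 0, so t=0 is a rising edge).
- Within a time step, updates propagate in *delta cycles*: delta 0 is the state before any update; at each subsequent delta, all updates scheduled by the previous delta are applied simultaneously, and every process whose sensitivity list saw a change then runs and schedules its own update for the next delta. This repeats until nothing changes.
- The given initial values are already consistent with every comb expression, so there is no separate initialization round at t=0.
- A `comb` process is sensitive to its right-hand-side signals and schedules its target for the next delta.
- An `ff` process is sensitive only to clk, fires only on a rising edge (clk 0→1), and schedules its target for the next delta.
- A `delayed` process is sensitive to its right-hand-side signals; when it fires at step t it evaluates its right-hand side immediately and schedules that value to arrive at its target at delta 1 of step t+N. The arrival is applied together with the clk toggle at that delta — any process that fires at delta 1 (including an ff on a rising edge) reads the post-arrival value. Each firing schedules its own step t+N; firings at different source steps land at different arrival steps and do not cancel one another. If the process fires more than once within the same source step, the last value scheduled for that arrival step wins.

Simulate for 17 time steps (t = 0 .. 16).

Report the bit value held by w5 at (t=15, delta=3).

[bits: w0,w2,w5,w3,w1,w4,clk,w6]
t=0: Δ0=11101101 Δ1=11101111 Δ2=10101111 Δ3=10100011 Δ4=00110011 | 4Δ
t=1: Δ0=00110011 Δ1=00110001 | 1Δ
t=2: Δ0=00110001 Δ1=00110011 Δ2=01110011 Δ3=01111011 Δ4=11111011 Δ5=11111111 Δ6=11101111 | 6Δ
t=3: Δ0=11101111 Δ1=11101101 | 1Δ
t=4: Δ0=11101101 Δ1=11101111 Δ2=10101111 Δ3=10100011 Δ4=00110011 | 4Δ
t=5: Δ0=00110011 Δ1=00010001 Δ2=00000001 | 2Δ
t=6: Δ0=00000001 Δ1=00000011 Δ2=01000011 | 2Δ
t=7: Δ0=01000011 Δ1=01100001 Δ2=01111001 Δ3=11111001 Δ4=11111101 Δ5=11101101 | 5Δ
t=8: Δ0=11101101 Δ1=11101111 Δ2=10101111 Δ3=10100011 Δ4=00110011 | 4Δ
t=9: Δ0=00110011 Δ1=00010001 Δ2=00000001 | 2Δ
t=10: Δ0=00000001 Δ1=00000011 Δ2=01000011 | 2Δ
t=11: Δ0=01000011 Δ1=01100001 Δ2=01111001 Δ3=11111001 Δ4=11111101 Δ5=11101101 | 5Δ
t=12: Δ0=11101101 Δ1=11101111 Δ2=10101111 Δ3=10100011 Δ4=00110011 | 4Δ
t=13: Δ0=00110011 Δ1=00010001 Δ2=00000001 | 2Δ
t=14: Δ0=00000001 Δ1=00000011 Δ2=01000011 | 2Δ
t=15: Δ0=01000011 Δ1=01100001 Δ2=01111001 Δ3=11111001 Δ4=11111101 Δ5=11101101 | 5Δ
t=16: Δ0=11101101 Δ1=11101111 Δ2=10101111 Δ3=10100011 Δ4=00110011 | 4Δ

1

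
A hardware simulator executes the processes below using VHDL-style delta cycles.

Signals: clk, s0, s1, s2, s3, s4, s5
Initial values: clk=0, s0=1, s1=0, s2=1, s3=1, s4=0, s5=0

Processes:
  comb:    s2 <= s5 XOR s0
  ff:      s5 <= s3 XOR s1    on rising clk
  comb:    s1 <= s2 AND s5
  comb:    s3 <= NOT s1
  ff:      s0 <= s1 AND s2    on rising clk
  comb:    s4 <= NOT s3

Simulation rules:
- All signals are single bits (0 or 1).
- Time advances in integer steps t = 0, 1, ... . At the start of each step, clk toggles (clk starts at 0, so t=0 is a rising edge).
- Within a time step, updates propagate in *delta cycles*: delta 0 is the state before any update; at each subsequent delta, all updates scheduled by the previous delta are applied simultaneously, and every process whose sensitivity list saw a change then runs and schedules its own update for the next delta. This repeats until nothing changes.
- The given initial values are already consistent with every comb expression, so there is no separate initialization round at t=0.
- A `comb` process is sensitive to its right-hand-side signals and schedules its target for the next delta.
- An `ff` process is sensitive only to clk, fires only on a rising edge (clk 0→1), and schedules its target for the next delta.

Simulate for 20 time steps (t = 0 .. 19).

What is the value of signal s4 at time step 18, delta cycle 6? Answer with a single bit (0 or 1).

t=0 Δ0: s0=1 s5=0 s1=0 clk=0 s3=1 s4=0 s2=1
  Δ1: clk:0→1
  Δ2: s0:1→0, s5:0→1
  Δ3: s1:0→1
  Δ4: s3:1→0
  Δ5: s4:0→1
  (5Δ to stable)
t=1 Δ0: s0=0 s5=1 s1=1 clk=1 s3=0 s4=1 s2=1
  Δ1: clk:1→0
  (1Δ to stable)
t=2 Δ0: s0=0 s5=1 s1=1 clk=0 s3=0 s4=1 s2=1
  Δ1: clk:0→1
  Δ2: s0:0→1
  Δ3: s2:1→0
  Δ4: s1:1→0
  Δ5: s3:0→1
  Δ6: s4:1→0
  (6Δ to stable)
t=3 Δ0: s0=1 s5=1 s1=0 clk=1 s3=1 s4=0 s2=0
  Δ1: clk:1→0
  (1Δ to stable)
t=4 Δ0: s0=1 s5=1 s1=0 clk=0 s3=1 s4=0 s2=0
  Δ1: clk:0→1
  Δ2: s0:1→0
  Δ3: s2:0→1
  Δ4: s1:0→1
  Δ5: s3:1→0
  Δ6: s4:0→1
  (6Δ to stable)
t=5 Δ0: s0=0 s5=1 s1=1 clk=1 s3=0 s4=1 s2=1
  Δ1: clk:1→0
  (1Δ to stable)
t=6 Δ0: s0=0 s5=1 s1=1 clk=0 s3=0 s4=1 s2=1
  Δ1: clk:0→1
  Δ2: s0:0→1
  Δ3: s2:1→0
  Δ4: s1:1→0
  Δ5: s3:0→1
  Δ6: s4:1→0
  (6Δ to stable)
t=7 Δ0: s0=1 s5=1 s1=0 clk=1 s3=1 s4=0 s2=0
  Δ1: clk:1→0
  (1Δ to stable)
t=8 Δ0: s0=1 s5=1 s1=0 clk=0 s3=1 s4=0 s2=0
  Δ1: clk:0→1
  Δ2: s0:1→0
  Δ3: s2:0→1
  Δ4: s1:0→1
  Δ5: s3:1→0
  Δ6: s4:0→1
  (6Δ to stable)
t=9 Δ0: s0=0 s5=1 s1=1 clk=1 s3=0 s4=1 s2=1
  Δ1: clk:1→0
  (1Δ to stable)
t=10 Δ0: s0=0 s5=1 s1=1 clk=0 s3=0 s4=1 s2=1
  Δ1: clk:0→1
  Δ2: s0:0→1
  Δ3: s2:1→0
  Δ4: s1:1→0
  Δ5: s3:0→1
  Δ6: s4:1→0
  (6Δ to stable)
t=11 Δ0: s0=1 s5=1 s1=0 clk=1 s3=1 s4=0 s2=0
  Δ1: clk:1→0
  (1Δ to stable)
t=12 Δ0: s0=1 s5=1 s1=0 clk=0 s3=1 s4=0 s2=0
  Δ1: clk:0→1
  Δ2: s0:1→0
  Δ3: s2:0→1
  Δ4: s1:0→1
  Δ5: s3:1→0
  Δ6: s4:0→1
  (6Δ to stable)
t=13 Δ0: s0=0 s5=1 s1=1 clk=1 s3=0 s4=1 s2=1
  Δ1: clk:1→0
  (1Δ to stable)
t=14 Δ0: s0=0 s5=1 s1=1 clk=0 s3=0 s4=1 s2=1
  Δ1: clk:0→1
  Δ2: s0:0→1
  Δ3: s2:1→0
  Δ4: s1:1→0
  Δ5: s3:0→1
  Δ6: s4:1→0
  (6Δ to stable)
t=15 Δ0: s0=1 s5=1 s1=0 clk=1 s3=1 s4=0 s2=0
  Δ1: clk:1→0
  (1Δ to stable)
t=16 Δ0: s0=1 s5=1 s1=0 clk=0 s3=1 s4=0 s2=0
  Δ1: clk:0→1
  Δ2: s0:1→0
  Δ3: s2:0→1
  Δ4: s1:0→1
  Δ5: s3:1→0
  Δ6: s4:0→1
  (6Δ to stable)
t=17 Δ0: s0=0 s5=1 s1=1 clk=1 s3=0 s4=1 s2=1
  Δ1: clk:1→0
  (1Δ to stable)
t=18 Δ0: s0=0 s5=1 s1=1 clk=0 s3=0 s4=1 s2=1
  Δ1: clk:0→1
  Δ2: s0:0→1
  Δ3: s2:1→0
  Δ4: s1:1→0
  Δ5: s3:0→1
  Δ6: s4:1→0
  (6Δ to stable)
t=19 Δ0: s0=1 s5=1 s1=0 clk=1 s3=1 s4=0 s2=0
  Δ1: clk:1→0
  (1Δ to stable)

0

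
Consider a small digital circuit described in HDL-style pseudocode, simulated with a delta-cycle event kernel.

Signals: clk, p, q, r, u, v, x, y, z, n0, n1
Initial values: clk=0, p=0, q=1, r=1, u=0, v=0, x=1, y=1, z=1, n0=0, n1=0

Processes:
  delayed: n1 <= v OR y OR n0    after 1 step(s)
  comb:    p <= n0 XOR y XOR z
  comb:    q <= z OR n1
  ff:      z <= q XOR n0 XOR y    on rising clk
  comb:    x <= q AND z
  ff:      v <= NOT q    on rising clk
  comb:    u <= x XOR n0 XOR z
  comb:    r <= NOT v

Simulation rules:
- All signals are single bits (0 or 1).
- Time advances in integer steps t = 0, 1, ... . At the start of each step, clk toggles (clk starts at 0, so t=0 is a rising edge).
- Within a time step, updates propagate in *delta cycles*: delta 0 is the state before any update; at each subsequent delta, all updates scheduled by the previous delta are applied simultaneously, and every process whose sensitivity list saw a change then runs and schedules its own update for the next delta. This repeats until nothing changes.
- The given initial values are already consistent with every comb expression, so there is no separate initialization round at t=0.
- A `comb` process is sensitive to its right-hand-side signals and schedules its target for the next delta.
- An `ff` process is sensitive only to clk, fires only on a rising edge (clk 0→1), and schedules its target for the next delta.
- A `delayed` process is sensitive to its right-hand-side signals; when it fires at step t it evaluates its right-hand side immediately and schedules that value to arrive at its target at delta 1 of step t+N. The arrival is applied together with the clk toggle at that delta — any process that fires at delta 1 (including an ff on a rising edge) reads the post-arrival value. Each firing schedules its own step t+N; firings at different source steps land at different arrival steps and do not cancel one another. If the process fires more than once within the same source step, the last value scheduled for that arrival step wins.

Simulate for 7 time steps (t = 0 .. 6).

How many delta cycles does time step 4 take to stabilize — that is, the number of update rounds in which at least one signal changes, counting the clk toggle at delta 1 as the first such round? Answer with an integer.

[bits: y,clk,p,u,n1,n0,z,x,q,r,v]
t=0: Δ0=10000011110 Δ1=11000011110 Δ2=11000001110 Δ3=11110000010 Δ4=11100000010 | 4Δ
t=1: Δ0=11100000010 Δ1=10100000010 | 1Δ
t=2: Δ0=10100000010 Δ1=11100000010 Δ2=11100010011 Δ3=11010010101 Δ4=11010011101 Δ5=11000011101 | 5Δ
t=3: Δ0=11000011101 Δ1=10001011101 | 1Δ
t=4: Δ0=10001011101 Δ1=11001011101 Δ2=11001001100 Δ3=11111000110 Δ4=11101000110 | 4Δ
t=5: Δ0=11101000110 Δ1=10101000110 | 1Δ
t=6: Δ0=10101000110 Δ1=11101000110 | 1Δ

4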